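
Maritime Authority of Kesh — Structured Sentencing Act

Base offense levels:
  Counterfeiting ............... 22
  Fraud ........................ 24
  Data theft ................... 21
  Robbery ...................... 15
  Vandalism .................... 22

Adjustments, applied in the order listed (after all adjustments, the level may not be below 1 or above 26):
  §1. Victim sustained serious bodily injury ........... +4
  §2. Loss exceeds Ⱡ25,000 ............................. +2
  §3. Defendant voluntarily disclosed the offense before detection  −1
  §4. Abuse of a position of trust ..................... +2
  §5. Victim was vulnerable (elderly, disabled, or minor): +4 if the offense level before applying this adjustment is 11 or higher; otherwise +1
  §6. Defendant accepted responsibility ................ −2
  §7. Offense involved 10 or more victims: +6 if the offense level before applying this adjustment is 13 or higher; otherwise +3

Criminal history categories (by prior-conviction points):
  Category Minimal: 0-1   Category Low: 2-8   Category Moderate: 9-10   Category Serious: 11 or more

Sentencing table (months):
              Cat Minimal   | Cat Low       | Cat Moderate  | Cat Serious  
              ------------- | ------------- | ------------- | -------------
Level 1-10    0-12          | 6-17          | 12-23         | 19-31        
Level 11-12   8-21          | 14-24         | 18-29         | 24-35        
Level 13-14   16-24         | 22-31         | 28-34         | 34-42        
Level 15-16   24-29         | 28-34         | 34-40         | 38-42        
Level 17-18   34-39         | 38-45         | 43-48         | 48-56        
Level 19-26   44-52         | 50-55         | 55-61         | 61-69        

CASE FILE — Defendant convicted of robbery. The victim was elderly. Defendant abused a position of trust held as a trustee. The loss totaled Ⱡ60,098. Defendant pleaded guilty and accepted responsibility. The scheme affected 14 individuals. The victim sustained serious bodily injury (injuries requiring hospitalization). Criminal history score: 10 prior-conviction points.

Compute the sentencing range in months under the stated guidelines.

55-61 months

Base offense level for robbery: 15.
§1 applies: 15 + 4 = 19.
§2 applies: 19 + 2 = 21.
§3 does not apply.
§4 applies: 21 + 2 = 23.
§5 applies (level before this adjustment is 23 ≥ 11, so +4): 23 + 4 = 27.
§6 applies: 27 − 2 = 25.
§7 applies (level before this adjustment is 25 ≥ 13, so +6): 25 + 6 = 31.
Level 31 exceeds the maximum of 26; capped at 26.
Final offense level: 26.
Criminal history: 10 prior points → Category Moderate (9-10).
Level 26 falls in the 19-26 band.
Grid: Level 19-26 × Category Moderate = 55-61 months.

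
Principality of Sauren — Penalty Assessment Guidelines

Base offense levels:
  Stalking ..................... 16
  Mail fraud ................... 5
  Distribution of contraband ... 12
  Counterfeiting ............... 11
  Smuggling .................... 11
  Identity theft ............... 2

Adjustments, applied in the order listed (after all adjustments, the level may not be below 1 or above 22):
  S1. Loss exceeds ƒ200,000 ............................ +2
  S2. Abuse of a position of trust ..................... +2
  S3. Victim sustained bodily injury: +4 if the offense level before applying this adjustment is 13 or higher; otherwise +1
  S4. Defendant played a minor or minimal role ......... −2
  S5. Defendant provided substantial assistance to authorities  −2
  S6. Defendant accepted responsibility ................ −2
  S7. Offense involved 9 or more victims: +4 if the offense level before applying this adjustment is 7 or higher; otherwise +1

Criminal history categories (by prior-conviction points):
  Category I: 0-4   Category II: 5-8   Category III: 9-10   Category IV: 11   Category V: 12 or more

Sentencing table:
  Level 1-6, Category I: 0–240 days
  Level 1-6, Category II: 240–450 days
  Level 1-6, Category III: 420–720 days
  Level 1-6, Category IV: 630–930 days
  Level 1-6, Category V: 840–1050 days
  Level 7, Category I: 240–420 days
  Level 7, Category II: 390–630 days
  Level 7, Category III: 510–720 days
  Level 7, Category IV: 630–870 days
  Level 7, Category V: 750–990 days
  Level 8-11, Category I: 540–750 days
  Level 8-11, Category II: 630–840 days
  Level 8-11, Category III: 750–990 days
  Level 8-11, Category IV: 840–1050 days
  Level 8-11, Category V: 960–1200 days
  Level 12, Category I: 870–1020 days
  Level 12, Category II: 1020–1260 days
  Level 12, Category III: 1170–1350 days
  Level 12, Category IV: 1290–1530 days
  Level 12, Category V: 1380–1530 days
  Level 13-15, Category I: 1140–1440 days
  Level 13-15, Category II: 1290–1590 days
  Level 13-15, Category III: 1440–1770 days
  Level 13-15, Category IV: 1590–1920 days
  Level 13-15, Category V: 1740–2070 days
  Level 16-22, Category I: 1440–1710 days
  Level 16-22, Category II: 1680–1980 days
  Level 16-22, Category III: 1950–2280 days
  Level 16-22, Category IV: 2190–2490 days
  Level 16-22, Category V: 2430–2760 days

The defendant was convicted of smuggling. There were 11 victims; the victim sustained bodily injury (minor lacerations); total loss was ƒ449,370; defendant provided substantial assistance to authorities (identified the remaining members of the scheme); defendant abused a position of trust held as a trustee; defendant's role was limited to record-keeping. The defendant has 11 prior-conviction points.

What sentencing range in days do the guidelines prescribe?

Base offense level for smuggling: 11.
S1 applies: 11 + 2 = 13.
S2 applies: 13 + 2 = 15.
S3 applies (level before this adjustment is 15 ≥ 13, so +4): 15 + 4 = 19.
S4 applies: 19 − 2 = 17.
S5 applies: 17 − 2 = 15.
S6 does not apply.
S7 applies (level before this adjustment is 15 ≥ 7, so +4): 15 + 4 = 19.
Final offense level: 19.
Criminal history: 11 prior points → Category IV (11).
Level 19 falls in the 16-22 band.
Grid: Level 16-22 × Category IV = 2190-2490 days.

2190-2490 days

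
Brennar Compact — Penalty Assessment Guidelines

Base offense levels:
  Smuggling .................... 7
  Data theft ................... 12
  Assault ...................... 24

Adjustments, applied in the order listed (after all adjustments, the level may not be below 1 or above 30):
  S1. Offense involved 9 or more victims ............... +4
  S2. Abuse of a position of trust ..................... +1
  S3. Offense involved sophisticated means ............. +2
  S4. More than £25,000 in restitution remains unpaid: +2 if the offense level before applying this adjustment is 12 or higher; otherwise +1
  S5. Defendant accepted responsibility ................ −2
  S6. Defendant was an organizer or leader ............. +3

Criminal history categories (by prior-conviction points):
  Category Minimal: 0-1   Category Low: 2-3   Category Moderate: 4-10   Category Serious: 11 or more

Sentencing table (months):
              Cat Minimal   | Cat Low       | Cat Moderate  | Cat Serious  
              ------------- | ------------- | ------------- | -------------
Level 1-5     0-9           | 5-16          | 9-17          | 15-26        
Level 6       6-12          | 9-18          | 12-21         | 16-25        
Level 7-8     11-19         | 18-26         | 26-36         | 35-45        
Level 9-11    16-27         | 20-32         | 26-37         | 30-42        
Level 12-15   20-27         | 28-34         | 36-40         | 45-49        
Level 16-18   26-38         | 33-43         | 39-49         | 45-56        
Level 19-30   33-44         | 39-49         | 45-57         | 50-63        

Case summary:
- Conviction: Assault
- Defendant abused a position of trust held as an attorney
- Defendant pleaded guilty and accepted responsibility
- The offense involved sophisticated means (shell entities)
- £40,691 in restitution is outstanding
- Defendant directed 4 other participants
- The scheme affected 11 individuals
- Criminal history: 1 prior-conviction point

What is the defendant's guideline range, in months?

Base offense level for assault: 24.
S1 applies: 24 + 4 = 28.
S2 applies: 28 + 1 = 29.
S3 applies: 29 + 2 = 31.
S4 applies (level before this adjustment is 31 ≥ 12, so +2): 31 + 2 = 33.
S5 applies: 33 − 2 = 31.
S6 applies: 31 + 3 = 34.
Level 34 exceeds the maximum of 30; capped at 30.
Final offense level: 30.
Criminal history: 1 prior point → Category Minimal (0-1).
Level 30 falls in the 19-30 band.
Grid: Level 19-30 × Category Minimal = 33-44 months.

33-44 months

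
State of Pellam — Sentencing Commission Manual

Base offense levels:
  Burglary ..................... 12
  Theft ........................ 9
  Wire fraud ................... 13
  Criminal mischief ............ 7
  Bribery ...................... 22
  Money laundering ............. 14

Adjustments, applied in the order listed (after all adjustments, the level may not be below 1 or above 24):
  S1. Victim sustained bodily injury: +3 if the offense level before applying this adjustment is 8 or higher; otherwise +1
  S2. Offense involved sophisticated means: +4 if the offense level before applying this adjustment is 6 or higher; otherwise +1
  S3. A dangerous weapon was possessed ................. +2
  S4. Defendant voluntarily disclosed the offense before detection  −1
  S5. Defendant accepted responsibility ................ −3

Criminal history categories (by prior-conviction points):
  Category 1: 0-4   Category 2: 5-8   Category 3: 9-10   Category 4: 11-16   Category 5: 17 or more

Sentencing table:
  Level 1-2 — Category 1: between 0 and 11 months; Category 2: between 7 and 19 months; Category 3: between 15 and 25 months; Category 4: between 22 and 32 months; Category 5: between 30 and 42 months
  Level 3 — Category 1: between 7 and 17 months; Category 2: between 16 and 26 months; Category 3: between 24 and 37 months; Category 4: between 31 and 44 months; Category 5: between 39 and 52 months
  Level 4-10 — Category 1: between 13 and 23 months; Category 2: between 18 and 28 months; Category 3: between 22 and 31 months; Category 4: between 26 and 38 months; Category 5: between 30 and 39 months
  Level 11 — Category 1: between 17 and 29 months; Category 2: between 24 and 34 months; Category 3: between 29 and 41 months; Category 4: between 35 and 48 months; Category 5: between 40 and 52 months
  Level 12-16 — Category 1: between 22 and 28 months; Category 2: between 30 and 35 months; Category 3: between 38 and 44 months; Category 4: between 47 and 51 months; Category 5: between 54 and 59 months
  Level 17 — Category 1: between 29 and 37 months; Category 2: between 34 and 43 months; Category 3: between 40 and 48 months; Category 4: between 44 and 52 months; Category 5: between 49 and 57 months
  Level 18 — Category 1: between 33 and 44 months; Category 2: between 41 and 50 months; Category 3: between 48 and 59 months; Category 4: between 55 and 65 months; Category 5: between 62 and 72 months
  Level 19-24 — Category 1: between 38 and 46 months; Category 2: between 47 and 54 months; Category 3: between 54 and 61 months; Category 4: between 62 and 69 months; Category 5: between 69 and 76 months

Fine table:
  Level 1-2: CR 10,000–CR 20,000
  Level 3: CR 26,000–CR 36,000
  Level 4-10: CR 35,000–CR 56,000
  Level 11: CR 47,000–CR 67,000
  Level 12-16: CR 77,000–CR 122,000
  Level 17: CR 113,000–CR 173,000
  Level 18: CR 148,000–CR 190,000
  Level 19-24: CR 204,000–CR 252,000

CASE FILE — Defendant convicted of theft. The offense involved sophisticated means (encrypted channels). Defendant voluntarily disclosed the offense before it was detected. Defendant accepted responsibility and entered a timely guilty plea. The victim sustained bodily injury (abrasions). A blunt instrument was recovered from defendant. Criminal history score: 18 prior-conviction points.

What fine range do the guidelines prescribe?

CR 77,000–CR 122,000

Base offense level for theft: 9.
S1 applies (level before this adjustment is 9 ≥ 8, so +3): 9 + 3 = 12.
S2 applies (level before this adjustment is 12 ≥ 6, so +4): 12 + 4 = 16.
S3 applies: 16 + 2 = 18.
S4 applies: 18 − 1 = 17.
S5 applies: 17 − 3 = 14.
Final offense level: 14.
Level 14 falls in the 12-16 band.
Fine table: Level 12-16 → CR 77,000–CR 122,000.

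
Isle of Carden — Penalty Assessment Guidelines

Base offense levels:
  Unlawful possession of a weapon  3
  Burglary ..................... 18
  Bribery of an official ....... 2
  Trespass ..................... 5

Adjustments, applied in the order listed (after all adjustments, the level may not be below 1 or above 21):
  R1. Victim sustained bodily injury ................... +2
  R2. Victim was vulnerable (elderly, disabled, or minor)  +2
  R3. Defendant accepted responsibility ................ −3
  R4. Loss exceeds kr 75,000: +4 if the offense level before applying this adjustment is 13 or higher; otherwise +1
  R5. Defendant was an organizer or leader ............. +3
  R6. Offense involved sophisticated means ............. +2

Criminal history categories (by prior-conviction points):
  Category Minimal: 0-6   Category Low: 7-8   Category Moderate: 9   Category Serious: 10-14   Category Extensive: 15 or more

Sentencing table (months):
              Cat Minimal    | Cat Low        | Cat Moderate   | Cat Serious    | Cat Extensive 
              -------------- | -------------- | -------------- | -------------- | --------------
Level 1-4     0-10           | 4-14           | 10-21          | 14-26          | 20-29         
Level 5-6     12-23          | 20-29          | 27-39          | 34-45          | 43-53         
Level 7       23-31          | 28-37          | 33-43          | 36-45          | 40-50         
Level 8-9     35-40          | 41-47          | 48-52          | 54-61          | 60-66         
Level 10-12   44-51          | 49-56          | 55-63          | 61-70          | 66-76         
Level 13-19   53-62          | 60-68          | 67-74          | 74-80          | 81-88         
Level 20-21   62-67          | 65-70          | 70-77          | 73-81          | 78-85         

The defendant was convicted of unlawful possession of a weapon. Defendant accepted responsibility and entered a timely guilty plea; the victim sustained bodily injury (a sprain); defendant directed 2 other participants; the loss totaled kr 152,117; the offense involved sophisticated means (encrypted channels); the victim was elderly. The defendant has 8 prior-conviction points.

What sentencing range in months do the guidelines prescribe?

49-56 months

Base offense level for unlawful possession of a weapon: 3.
R1 applies: 3 + 2 = 5.
R2 applies: 5 + 2 = 7.
R3 applies: 7 − 3 = 4.
R4 applies (level before this adjustment is 4 < 13, so +1): 4 + 1 = 5.
R5 applies: 5 + 3 = 8.
R6 applies: 8 + 2 = 10.
Final offense level: 10.
Criminal history: 8 prior points → Category Low (7-8).
Level 10 falls in the 10-12 band.
Grid: Level 10-12 × Category Low = 49-56 months.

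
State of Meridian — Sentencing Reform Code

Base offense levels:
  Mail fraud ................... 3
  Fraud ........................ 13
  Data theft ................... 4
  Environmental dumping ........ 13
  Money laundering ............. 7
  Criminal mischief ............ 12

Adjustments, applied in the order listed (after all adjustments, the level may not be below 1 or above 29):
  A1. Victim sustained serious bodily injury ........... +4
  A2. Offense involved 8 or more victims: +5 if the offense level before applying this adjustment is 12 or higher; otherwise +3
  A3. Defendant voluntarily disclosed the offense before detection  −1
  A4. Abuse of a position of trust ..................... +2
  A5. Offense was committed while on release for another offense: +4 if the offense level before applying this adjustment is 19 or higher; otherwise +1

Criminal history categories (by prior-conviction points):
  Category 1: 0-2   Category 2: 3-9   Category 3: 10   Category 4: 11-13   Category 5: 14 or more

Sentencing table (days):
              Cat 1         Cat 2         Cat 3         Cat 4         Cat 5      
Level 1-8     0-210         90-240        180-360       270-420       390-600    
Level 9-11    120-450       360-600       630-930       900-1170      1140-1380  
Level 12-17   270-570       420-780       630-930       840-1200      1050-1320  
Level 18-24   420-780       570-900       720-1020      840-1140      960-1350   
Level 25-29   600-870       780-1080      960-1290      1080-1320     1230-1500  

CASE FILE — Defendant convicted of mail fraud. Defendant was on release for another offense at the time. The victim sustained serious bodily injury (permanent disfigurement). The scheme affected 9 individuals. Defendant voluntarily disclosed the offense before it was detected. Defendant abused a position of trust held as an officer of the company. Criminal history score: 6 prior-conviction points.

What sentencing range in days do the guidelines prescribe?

Base offense level for mail fraud: 3.
A1 applies: 3 + 4 = 7.
A2 applies (level before this adjustment is 7 < 12, so +3): 7 + 3 = 10.
A3 applies: 10 − 1 = 9.
A4 applies: 9 + 2 = 11.
A5 applies (level before this adjustment is 11 < 19, so +1): 11 + 1 = 12.
Final offense level: 12.
Criminal history: 6 prior points → Category 2 (3-9).
Level 12 falls in the 12-17 band.
Grid: Level 12-17 × Category 2 = 420-780 days.

420-780 days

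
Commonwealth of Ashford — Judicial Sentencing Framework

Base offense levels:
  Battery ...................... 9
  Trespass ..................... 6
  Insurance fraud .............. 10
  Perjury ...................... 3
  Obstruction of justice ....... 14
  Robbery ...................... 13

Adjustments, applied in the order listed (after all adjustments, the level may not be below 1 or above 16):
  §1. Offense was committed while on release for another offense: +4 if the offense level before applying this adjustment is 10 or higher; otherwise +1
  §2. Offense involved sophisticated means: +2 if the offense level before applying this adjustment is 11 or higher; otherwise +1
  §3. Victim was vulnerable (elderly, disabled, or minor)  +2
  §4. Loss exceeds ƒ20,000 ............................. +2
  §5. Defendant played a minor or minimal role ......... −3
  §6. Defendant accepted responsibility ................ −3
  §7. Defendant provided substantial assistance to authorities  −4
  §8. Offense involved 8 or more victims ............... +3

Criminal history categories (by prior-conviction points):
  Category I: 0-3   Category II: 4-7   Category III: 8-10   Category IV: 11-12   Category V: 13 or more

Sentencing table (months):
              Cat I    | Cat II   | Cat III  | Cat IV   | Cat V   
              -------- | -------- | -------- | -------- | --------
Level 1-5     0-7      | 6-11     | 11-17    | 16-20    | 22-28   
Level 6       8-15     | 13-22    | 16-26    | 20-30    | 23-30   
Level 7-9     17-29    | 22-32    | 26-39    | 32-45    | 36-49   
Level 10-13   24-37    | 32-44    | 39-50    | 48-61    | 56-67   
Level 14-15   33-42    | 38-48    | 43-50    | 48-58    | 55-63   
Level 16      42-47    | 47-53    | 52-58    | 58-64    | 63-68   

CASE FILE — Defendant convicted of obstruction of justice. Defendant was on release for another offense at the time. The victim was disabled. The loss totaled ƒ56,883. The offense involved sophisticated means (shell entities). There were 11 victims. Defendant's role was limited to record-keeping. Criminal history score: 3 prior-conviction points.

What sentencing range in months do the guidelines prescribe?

42-47 months

Base offense level for obstruction of justice: 14.
§1 applies (level before this adjustment is 14 ≥ 10, so +4): 14 + 4 = 18.
§2 applies (level before this adjustment is 18 ≥ 11, so +2): 18 + 2 = 20.
§3 applies: 20 + 2 = 22.
§4 applies: 22 + 2 = 24.
§5 applies: 24 − 3 = 21.
§6 does not apply.
§8 applies: 21 + 3 = 24.
Level 24 exceeds the maximum of 16; capped at 16.
Final offense level: 16.
Criminal history: 3 prior points → Category I (0-3).
Level 16 falls in the 16 band.
Grid: Level 16 × Category I = 42-47 months.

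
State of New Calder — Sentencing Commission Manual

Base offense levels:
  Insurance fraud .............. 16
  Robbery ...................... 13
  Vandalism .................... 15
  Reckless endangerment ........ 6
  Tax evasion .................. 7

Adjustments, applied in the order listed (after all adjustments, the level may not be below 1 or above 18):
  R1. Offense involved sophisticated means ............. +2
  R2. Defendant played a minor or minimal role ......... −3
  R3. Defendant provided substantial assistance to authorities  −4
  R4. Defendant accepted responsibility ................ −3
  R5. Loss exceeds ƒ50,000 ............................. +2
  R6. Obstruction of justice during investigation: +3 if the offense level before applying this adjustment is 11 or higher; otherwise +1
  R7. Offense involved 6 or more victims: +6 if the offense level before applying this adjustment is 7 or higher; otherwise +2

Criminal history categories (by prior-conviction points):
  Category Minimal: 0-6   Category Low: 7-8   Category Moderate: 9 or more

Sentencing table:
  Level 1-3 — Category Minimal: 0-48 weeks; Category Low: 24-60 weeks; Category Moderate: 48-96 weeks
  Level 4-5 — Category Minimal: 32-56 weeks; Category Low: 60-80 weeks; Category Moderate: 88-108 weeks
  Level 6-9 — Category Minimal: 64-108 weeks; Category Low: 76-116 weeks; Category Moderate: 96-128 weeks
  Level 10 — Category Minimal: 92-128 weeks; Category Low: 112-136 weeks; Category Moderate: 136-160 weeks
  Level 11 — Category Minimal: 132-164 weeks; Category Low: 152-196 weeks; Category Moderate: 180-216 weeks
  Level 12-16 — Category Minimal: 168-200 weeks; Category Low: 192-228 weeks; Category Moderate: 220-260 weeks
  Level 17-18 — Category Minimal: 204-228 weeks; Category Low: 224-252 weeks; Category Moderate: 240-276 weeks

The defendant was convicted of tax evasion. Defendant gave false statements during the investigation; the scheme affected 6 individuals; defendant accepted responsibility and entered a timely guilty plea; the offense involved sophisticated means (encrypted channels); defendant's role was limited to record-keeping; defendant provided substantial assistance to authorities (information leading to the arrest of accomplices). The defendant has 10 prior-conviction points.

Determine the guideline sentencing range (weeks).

Base offense level for tax evasion: 7.
R1 applies: 7 + 2 = 9.
R2 applies: 9 − 3 = 6.
R3 applies: 6 − 4 = 2.
R4 applies: 2 − 3 = -1.
R6 applies (level before this adjustment is -1 < 11, so +1): -1 + 1 = 0.
R7 applies (level before this adjustment is 0 < 7, so +2): 0 + 2 = 2.
Final offense level: 2.
Criminal history: 10 prior points → Category Moderate (9+).
Level 2 falls in the 1-3 band.
Grid: Level 1-3 × Category Moderate = 48-96 weeks.

48-96 weeks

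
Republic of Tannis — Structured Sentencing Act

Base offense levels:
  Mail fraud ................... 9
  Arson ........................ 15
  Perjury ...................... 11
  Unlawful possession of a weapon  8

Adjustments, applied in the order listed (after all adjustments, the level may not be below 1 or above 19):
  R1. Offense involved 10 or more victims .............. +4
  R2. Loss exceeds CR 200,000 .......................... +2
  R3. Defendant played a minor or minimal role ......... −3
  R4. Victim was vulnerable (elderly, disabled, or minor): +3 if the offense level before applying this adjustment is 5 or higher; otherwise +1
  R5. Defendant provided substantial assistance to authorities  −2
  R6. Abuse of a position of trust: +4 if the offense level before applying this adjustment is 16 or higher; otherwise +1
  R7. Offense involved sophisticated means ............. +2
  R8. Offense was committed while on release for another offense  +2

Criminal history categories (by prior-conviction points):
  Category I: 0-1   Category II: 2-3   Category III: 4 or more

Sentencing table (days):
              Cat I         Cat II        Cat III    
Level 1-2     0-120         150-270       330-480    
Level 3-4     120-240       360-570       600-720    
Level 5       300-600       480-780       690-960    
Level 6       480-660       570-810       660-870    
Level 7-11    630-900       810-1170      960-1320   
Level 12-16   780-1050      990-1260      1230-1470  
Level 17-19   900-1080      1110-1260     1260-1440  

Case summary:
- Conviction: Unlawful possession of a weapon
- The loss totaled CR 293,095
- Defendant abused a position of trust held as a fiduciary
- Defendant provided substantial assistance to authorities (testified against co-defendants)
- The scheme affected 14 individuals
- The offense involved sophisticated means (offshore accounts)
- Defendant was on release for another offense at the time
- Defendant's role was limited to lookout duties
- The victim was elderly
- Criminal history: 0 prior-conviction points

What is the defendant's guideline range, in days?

Base offense level for unlawful possession of a weapon: 8.
R1 applies: 8 + 4 = 12.
R2 applies: 12 + 2 = 14.
R3 applies: 14 − 3 = 11.
R4 applies (level before this adjustment is 11 ≥ 5, so +3): 11 + 3 = 14.
R5 applies: 14 − 2 = 12.
R6 applies (level before this adjustment is 12 < 16, so +1): 12 + 1 = 13.
R7 applies: 13 + 2 = 15.
R8 applies: 15 + 2 = 17.
Final offense level: 17.
Criminal history: 0 prior points → Category I (0-1).
Level 17 falls in the 17-19 band.
Grid: Level 17-19 × Category I = 900-1080 days.

900-1080 days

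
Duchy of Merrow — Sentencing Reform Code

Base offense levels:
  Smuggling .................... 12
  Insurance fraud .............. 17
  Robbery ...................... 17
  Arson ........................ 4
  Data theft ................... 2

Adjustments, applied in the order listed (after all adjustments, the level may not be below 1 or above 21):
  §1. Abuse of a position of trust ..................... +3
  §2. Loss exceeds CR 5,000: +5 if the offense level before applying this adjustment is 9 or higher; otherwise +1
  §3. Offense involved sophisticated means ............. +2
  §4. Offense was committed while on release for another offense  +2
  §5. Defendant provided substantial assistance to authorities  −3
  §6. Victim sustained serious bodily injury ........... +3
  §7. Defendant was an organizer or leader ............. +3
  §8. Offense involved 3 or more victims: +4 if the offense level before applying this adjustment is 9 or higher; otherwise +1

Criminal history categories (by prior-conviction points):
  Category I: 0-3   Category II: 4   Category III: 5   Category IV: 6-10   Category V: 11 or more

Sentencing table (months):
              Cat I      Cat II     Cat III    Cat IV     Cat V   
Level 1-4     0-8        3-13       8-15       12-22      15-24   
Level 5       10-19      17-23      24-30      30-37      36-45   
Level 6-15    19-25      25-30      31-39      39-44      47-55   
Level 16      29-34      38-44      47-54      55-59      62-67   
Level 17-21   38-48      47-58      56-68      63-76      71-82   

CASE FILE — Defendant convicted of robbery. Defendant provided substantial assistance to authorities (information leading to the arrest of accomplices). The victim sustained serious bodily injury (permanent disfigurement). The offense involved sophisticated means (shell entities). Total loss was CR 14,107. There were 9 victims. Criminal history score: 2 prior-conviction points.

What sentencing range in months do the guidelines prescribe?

38-48 months

Base offense level for robbery: 17.
§2 applies (level before this adjustment is 17 ≥ 9, so +5): 17 + 5 = 22.
§3 applies: 22 + 2 = 24.
§5 applies: 24 − 3 = 21.
§6 applies: 21 + 3 = 24.
§7 does not apply.
§8 applies (level before this adjustment is 24 ≥ 9, so +4): 24 + 4 = 28.
Level 28 exceeds the maximum of 21; capped at 21.
Final offense level: 21.
Criminal history: 2 prior points → Category I (0-3).
Level 21 falls in the 17-21 band.
Grid: Level 17-21 × Category I = 38-48 months.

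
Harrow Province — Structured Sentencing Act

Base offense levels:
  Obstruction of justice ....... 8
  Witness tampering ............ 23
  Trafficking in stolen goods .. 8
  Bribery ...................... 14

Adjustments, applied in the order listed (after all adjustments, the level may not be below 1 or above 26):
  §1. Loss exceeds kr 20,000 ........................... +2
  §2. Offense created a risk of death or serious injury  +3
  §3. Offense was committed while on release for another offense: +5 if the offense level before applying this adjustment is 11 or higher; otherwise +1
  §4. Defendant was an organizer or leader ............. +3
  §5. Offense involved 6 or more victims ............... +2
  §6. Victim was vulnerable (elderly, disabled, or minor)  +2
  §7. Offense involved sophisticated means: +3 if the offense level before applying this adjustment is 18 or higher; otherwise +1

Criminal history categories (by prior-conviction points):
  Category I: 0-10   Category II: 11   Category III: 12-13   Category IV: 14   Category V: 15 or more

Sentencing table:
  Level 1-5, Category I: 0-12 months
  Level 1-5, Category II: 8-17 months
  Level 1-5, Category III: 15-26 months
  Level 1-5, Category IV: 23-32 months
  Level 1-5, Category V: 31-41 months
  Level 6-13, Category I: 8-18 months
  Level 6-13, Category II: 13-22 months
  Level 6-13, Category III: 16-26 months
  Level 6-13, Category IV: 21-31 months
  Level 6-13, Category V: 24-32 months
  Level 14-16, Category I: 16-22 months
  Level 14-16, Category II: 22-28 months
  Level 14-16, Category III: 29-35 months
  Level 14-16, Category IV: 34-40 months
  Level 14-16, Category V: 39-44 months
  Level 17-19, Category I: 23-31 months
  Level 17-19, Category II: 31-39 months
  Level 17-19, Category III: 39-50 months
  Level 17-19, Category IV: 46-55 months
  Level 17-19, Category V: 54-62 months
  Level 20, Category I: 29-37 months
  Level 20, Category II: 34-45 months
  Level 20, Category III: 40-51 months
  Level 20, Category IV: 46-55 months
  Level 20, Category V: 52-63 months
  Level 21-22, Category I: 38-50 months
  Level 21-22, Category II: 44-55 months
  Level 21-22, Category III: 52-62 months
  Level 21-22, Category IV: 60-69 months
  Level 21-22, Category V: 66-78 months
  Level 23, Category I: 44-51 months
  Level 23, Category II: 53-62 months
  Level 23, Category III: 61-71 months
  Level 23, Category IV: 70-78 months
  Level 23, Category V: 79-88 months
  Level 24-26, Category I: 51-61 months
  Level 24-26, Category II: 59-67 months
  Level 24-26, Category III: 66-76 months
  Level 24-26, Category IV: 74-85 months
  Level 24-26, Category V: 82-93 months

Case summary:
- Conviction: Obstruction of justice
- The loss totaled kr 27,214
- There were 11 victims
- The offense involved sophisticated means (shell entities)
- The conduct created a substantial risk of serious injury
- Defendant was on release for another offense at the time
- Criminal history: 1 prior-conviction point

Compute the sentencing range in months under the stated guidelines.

Base offense level for obstruction of justice: 8.
§1 applies: 8 + 2 = 10.
§2 applies: 10 + 3 = 13.
§3 applies (level before this adjustment is 13 ≥ 11, so +5): 13 + 5 = 18.
§4 does not apply.
§5 applies: 18 + 2 = 20.
§6 does not apply.
§7 applies (level before this adjustment is 20 ≥ 18, so +3): 20 + 3 = 23.
Final offense level: 23.
Criminal history: 1 prior point → Category I (0-10).
Level 23 falls in the 23 band.
Grid: Level 23 × Category I = 44-51 months.

44-51 months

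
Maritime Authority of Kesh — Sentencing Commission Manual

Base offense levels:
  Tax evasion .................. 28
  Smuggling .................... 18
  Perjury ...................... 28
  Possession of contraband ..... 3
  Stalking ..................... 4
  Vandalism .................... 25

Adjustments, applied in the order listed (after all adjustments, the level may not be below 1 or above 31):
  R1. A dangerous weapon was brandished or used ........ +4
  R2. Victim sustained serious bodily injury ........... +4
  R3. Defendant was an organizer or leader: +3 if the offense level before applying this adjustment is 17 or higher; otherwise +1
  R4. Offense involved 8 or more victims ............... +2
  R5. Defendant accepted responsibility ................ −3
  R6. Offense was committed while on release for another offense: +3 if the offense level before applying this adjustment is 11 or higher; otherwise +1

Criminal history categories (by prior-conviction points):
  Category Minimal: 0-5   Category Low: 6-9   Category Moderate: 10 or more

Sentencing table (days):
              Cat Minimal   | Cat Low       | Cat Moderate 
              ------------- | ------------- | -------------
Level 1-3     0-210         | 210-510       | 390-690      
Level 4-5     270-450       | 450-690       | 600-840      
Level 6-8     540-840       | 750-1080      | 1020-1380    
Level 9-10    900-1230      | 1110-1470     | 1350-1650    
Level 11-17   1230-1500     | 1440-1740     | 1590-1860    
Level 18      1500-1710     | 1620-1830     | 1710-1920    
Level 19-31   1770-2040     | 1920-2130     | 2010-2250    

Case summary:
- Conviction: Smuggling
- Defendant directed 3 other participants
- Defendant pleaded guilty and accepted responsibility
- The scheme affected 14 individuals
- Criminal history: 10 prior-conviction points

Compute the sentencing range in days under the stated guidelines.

2010-2250 days

Base offense level for smuggling: 18.
R3 applies (level before this adjustment is 18 ≥ 17, so +3): 18 + 3 = 21.
R4 applies: 21 + 2 = 23.
R5 applies: 23 − 3 = 20.
Final offense level: 20.
Criminal history: 10 prior points → Category Moderate (10+).
Level 20 falls in the 19-31 band.
Grid: Level 19-31 × Category Moderate = 2010-2250 days.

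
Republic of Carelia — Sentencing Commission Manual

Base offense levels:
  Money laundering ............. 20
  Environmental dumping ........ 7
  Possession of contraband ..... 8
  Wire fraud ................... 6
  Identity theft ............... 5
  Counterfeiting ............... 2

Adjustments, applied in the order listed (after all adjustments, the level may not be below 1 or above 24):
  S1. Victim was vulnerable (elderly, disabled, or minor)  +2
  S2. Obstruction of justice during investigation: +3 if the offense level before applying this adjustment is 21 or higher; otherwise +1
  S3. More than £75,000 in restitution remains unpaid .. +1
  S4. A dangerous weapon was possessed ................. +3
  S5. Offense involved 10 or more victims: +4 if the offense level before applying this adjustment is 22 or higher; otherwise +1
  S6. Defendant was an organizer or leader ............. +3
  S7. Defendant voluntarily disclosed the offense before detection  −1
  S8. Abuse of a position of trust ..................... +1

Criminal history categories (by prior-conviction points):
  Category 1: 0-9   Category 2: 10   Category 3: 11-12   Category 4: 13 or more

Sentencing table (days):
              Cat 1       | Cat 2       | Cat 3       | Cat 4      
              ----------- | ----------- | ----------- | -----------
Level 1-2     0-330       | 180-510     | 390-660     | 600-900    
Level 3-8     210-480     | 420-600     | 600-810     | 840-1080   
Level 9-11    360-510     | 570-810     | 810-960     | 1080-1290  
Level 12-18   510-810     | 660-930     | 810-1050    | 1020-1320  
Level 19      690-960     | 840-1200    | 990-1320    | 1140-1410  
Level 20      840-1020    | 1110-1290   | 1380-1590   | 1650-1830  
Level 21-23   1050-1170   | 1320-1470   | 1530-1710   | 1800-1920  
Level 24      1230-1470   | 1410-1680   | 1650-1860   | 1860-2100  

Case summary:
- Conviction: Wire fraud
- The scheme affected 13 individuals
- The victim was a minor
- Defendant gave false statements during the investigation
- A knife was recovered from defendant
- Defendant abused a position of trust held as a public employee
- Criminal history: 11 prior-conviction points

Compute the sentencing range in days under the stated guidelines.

810-1050 days

Base offense level for wire fraud: 6.
S1 applies: 6 + 2 = 8.
S2 applies (level before this adjustment is 8 < 21, so +1): 8 + 1 = 9.
S4 applies: 9 + 3 = 12.
S5 applies (level before this adjustment is 12 < 22, so +1): 12 + 1 = 13.
S6 does not apply.
S8 applies: 13 + 1 = 14.
Final offense level: 14.
Criminal history: 11 prior points → Category 3 (11-12).
Level 14 falls in the 12-18 band.
Grid: Level 12-18 × Category 3 = 810-1050 days.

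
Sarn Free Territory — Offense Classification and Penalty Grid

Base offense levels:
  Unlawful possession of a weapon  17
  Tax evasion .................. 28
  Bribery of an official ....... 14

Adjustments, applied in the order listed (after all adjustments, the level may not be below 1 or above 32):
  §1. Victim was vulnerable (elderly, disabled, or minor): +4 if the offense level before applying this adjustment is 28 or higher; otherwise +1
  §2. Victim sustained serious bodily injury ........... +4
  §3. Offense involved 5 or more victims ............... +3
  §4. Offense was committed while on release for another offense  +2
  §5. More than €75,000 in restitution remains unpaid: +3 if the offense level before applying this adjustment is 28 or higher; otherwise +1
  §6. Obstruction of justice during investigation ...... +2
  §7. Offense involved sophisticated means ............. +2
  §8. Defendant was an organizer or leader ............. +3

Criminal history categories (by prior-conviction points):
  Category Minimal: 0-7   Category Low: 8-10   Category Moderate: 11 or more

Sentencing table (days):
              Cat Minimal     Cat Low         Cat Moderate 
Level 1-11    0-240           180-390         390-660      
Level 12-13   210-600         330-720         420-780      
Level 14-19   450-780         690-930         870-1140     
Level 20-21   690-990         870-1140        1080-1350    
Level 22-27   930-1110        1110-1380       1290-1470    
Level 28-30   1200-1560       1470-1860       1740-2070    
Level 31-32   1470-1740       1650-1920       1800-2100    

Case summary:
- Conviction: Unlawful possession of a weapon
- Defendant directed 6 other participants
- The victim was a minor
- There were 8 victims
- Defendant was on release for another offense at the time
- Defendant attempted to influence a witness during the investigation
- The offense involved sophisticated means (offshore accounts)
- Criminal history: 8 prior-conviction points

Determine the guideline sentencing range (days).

1470-1860 days

Base offense level for unlawful possession of a weapon: 17.
§1 applies (level before this adjustment is 17 < 28, so +1): 17 + 1 = 18.
§2 does not apply.
§3 applies: 18 + 3 = 21.
§4 applies: 21 + 2 = 23.
§6 applies: 23 + 2 = 25.
§7 applies: 25 + 2 = 27.
§8 applies: 27 + 3 = 30.
Final offense level: 30.
Criminal history: 8 prior points → Category Low (8-10).
Level 30 falls in the 28-30 band.
Grid: Level 28-30 × Category Low = 1470-1860 days.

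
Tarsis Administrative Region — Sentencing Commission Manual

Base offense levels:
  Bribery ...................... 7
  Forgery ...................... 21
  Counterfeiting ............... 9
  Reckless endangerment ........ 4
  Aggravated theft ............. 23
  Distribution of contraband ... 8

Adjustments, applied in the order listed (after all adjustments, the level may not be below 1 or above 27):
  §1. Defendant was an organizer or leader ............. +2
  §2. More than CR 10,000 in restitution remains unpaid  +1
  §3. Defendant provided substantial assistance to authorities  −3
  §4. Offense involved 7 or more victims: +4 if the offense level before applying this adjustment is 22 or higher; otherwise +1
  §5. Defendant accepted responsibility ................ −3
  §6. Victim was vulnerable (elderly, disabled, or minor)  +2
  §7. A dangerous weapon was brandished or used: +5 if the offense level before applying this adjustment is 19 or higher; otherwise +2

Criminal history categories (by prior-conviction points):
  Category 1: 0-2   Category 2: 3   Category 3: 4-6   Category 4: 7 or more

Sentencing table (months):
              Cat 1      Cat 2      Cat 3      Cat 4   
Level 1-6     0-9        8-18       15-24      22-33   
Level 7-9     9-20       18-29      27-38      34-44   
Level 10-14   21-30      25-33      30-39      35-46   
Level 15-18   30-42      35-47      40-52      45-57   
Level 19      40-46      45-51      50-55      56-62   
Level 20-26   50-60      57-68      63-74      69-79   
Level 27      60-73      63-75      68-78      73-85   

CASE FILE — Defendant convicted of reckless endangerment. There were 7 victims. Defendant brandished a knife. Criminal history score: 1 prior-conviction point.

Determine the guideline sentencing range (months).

Base offense level for reckless endangerment: 4.
§1 does not apply.
§2 does not apply.
§3 does not apply.
§4 applies (level before this adjustment is 4 < 22, so +1): 4 + 1 = 5.
§6 does not apply.
§7 applies (level before this adjustment is 5 < 19, so +2): 5 + 2 = 7.
Final offense level: 7.
Criminal history: 1 prior point → Category 1 (0-2).
Level 7 falls in the 7-9 band.
Grid: Level 7-9 × Category 1 = 9-20 months.

9-20 months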